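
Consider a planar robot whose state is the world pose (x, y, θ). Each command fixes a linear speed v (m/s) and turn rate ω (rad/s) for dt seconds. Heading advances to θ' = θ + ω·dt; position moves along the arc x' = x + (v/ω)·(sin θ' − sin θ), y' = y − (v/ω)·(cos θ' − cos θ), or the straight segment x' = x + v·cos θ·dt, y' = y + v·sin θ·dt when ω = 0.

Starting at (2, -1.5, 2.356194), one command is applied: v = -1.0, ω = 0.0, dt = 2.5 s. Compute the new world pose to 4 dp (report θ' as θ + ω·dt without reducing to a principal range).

θ' = 2.3562 + 0.0·2.5 = 2.3562
ω = 0 → straight: x' = 2 + -1.0·cos(2.3562)·2.5 = 3.7678
y' = -1.5 + -1.0·sin(2.3562)·2.5 = -3.2678

(3.7678, -3.2678, 2.3562)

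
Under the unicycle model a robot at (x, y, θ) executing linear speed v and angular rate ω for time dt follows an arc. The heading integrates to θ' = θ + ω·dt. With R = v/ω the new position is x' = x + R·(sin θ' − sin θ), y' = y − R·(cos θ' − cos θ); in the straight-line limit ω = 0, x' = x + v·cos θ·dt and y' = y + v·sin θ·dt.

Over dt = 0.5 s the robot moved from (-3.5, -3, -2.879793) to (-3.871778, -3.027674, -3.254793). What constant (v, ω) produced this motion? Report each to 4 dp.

v = 0.7500, ω = -0.7500

Δθ = -3.254793 − -2.879793 = -0.375000
ω = Δθ/dt = -0.375000/0.5 = -0.7500
R = Δx/(sin θ' − sin θ) = -1.0000
v = R·ω = -1.0000·-0.7500 = 0.7500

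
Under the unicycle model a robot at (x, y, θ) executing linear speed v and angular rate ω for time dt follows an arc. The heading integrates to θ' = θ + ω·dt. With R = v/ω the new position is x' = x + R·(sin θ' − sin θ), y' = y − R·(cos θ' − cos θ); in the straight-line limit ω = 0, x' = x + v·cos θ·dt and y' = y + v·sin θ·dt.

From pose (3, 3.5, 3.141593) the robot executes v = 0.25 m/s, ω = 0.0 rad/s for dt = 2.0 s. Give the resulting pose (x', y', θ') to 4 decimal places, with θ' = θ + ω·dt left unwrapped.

θ' = 3.1416 + 0.0·2.0 = 3.1416
ω = 0 → straight: x' = 3 + 0.25·cos(3.1416)·2.0 = 2.5000
y' = 3.5 + 0.25·sin(3.1416)·2.0 = 3.5000

(2.5000, 3.5000, 3.1416)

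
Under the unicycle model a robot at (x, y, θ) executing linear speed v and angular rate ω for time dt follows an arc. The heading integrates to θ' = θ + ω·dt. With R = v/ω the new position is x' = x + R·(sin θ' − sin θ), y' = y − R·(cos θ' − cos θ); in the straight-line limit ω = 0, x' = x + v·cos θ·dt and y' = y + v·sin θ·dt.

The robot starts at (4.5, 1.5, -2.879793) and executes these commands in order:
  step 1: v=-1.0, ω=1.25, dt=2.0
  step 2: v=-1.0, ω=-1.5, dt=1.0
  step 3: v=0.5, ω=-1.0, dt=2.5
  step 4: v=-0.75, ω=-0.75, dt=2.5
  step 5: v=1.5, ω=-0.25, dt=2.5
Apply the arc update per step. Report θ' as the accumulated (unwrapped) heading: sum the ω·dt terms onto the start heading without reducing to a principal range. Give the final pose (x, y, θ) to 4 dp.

step 1: θ'=-0.3798 (R=-0.8000) → pose (4.5895, 3.0157, -0.3798)
step 2: θ'=-1.8798 (R=0.6667) → pose (4.2016, 3.8376, -1.8798)
step 3: θ'=-4.3798 (R=-0.5000) → pose (3.2527, 3.8264, -4.3798)
step 4: θ'=-6.2548 (R=1.0000) → pose (2.3359, 2.5003, -6.2548)
step 5: θ'=-6.8798 (R=-6.0000) → pose (5.8772, 1.4662, -6.8798)

(5.8772, 1.4662, -6.8798)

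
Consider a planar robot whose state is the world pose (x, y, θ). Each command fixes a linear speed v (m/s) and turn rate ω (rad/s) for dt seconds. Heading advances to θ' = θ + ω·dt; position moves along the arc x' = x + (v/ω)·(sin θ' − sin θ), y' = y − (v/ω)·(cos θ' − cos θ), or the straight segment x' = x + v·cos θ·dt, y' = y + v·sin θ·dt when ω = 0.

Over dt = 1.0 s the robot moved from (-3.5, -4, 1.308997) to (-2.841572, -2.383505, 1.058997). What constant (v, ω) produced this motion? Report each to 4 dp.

v = 1.7500, ω = -0.2500

Δθ = 1.058997 − 1.308997 = -0.250000
ω = Δθ/dt = -0.250000/1.0 = -0.2500
R = −Δy/(cos θ' − cos θ) = -7.0000
v = R·ω = -7.0000·-0.2500 = 1.7500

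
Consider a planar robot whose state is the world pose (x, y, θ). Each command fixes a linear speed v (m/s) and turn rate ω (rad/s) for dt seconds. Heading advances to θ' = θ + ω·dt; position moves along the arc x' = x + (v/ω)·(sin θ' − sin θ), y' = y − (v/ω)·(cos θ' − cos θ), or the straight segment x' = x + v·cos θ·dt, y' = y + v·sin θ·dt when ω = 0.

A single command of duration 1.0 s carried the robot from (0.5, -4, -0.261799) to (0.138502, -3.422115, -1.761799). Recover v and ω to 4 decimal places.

Δθ = -1.761799 − -0.261799 = -1.500000
ω = Δθ/dt = -1.500000/1.0 = -1.5000
R = −Δy/(cos θ' − cos θ) = 0.5000
v = R·ω = 0.5000·-1.5000 = -0.7500

v = -0.7500, ω = -1.5000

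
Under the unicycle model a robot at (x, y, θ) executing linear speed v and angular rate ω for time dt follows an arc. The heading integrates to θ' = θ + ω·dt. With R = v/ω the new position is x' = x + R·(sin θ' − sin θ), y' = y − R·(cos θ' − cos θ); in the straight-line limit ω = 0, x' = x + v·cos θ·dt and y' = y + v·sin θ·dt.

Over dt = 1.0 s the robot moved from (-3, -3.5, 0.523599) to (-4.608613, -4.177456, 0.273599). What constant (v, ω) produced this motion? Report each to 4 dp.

v = -1.7500, ω = -0.2500

Δθ = 0.273599 − 0.523599 = -0.250000
ω = Δθ/dt = -0.250000/1.0 = -0.2500
R = Δx/(sin θ' − sin θ) = 7.0000
v = R·ω = 7.0000·-0.2500 = -1.7500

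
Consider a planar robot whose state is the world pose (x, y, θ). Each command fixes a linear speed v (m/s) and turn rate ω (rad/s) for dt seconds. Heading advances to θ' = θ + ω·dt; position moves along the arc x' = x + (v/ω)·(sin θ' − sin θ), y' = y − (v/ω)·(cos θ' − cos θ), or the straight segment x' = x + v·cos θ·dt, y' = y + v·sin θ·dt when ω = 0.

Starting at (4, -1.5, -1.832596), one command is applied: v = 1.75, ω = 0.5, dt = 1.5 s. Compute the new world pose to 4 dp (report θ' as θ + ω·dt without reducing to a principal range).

(4.2896, -4.0475, -1.0826)

θ' = -1.8326 + 0.5·1.5 = -1.0826
R = v/ω = 1.75/0.5 = 3.5000
x' = 4 + 3.5000·(sin -1.0826 − sin -1.8326) = 4.2896
y' = -1.5 − 3.5000·(cos -1.0826 − cos -1.8326) = -4.0475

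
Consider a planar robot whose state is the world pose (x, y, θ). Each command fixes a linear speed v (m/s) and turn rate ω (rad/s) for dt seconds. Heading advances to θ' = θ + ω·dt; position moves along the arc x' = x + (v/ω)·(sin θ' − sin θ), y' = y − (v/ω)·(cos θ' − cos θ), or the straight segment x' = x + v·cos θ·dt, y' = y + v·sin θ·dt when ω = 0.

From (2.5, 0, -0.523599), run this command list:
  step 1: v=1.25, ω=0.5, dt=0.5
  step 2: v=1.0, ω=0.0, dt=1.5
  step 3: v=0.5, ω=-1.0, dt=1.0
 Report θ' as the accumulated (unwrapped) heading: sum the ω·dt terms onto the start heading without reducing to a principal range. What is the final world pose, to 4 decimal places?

step 1: θ'=-0.2736 (R=2.5000) → pose (3.0745, -0.2419, -0.2736)
step 2: θ'=-0.2736 (straight) → pose (4.5187, -0.6472, -0.2736)
step 3: θ'=-1.2736 (R=-0.5000) → pose (4.8617, -0.9822, -1.2736)

(4.8617, -0.9822, -1.2736)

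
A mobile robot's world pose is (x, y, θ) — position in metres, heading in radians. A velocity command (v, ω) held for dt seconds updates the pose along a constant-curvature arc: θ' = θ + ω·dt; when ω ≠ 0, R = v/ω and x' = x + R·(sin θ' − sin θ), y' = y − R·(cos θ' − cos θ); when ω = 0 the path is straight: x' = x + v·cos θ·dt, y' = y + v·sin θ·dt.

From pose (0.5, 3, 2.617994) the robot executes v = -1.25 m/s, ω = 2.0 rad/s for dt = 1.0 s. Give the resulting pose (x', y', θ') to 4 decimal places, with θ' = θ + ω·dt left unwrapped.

(1.4347, 3.4824, 4.6180)

θ' = 2.6180 + 2.0·1.0 = 4.6180
R = v/ω = -1.25/2.0 = -0.6250
x' = 0.5 + -0.6250·(sin 4.6180 − sin 2.6180) = 1.4347
y' = 3 − -0.6250·(cos 4.6180 − cos 2.6180) = 3.4824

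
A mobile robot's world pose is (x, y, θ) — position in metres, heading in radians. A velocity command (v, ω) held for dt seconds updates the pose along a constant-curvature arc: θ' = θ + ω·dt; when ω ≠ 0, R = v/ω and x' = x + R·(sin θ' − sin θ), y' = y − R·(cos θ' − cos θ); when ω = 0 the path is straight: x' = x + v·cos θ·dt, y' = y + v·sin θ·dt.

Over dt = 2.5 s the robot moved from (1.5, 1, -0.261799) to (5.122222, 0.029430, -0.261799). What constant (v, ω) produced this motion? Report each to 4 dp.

v = 1.5000, ω = 0.0000

Δθ = -0.261799 − -0.261799 = 0.000000
ω = Δθ/dt = 0.000000/2.5 = 0.0000
ω = 0 → v = (Δx·cos θ + Δy·sin θ)/dt = 1.5000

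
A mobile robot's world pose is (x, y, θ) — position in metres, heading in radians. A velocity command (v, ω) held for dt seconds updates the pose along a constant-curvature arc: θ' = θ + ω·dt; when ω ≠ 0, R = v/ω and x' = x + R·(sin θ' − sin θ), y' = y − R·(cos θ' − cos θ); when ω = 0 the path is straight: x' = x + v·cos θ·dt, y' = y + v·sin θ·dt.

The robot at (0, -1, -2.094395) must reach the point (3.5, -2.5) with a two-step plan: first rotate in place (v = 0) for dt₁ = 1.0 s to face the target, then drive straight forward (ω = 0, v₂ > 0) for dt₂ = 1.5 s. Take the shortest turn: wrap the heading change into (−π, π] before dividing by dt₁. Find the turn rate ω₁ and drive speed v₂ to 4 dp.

ω₁ = 1.6895, v₂ = 2.5386

heading to target = atan2(-2.5−-1, 3.5−0) = -0.4049
Δθ = wrap(-0.4049 − -2.0944) = 1.6895; ω₁ = Δθ/dt₁ = 1.6895
distance = √((3.5−0)² + (-2.5−-1)²) = 3.8079; v₂ = distance/dt₂ = 2.5386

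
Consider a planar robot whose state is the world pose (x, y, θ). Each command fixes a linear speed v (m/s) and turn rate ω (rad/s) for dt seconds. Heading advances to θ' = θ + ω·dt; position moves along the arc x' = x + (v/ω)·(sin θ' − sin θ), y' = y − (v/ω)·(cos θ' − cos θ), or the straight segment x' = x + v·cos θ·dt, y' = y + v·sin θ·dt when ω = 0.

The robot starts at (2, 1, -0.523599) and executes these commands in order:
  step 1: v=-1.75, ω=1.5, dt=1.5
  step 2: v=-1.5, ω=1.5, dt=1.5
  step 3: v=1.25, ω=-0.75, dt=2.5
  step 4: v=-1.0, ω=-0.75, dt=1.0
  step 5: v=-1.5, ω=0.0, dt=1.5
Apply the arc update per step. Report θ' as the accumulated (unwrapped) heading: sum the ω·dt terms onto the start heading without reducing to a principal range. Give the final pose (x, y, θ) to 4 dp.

(-1.0179, -3.5931, 1.3514)

step 1: θ'=1.7264 (R=-1.1667) → pose (0.2641, -0.1912, 1.7264)
step 2: θ'=3.9764 (R=-1.0000) → pose (1.9932, -0.7075, 3.9764)
step 3: θ'=2.1014 (R=-1.6667) → pose (-0.6796, -0.4321, 2.1014)
step 4: θ'=1.3514 (R=1.3333) → pose (-0.5282, -1.3970, 1.3514)
step 5: θ'=1.3514 (straight) → pose (-1.0179, -3.5931, 1.3514)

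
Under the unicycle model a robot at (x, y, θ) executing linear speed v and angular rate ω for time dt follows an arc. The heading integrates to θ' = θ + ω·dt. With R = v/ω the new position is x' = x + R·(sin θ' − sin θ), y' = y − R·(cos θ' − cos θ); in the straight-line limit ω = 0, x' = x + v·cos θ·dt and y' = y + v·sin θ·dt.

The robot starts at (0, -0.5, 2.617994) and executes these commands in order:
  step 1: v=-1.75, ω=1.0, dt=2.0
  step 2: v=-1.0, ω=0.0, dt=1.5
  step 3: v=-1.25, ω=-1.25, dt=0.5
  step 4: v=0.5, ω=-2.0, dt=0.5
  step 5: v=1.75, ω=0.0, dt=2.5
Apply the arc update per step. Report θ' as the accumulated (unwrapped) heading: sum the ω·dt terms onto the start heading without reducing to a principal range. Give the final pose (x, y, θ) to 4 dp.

(-1.5499, 3.4738, 2.9930)

step 1: θ'=4.6180 (R=-1.7500) → pose (2.6172, 0.8506, 4.6180)
step 2: θ'=4.6180 (straight) → pose (2.7586, 2.3439, 4.6180)
step 3: θ'=3.9930 (R=1.0000) → pose (3.0019, 2.9086, 3.9930)
step 4: θ'=2.9930 (R=-0.2500) → pose (2.7769, 2.8261, 2.9930)
step 5: θ'=2.9930 (straight) → pose (-1.5499, 3.4738, 2.9930)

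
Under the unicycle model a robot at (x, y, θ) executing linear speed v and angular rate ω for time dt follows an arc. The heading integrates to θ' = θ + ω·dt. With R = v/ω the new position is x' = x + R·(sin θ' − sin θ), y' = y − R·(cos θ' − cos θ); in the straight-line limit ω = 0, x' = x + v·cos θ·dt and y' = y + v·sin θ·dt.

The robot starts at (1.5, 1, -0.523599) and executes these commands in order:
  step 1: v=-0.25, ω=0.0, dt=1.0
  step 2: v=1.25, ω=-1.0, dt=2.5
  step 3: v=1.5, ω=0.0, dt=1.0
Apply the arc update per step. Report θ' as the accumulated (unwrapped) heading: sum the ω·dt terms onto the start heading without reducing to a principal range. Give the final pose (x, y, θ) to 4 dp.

(-0.6839, -1.3754, -3.0236)

step 1: θ'=-0.5236 (straight) → pose (1.2835, 1.1250, -0.5236)
step 2: θ'=-3.0236 (R=-1.2500) → pose (0.8056, -1.1988, -3.0236)
step 3: θ'=-3.0236 (straight) → pose (-0.6839, -1.3754, -3.0236)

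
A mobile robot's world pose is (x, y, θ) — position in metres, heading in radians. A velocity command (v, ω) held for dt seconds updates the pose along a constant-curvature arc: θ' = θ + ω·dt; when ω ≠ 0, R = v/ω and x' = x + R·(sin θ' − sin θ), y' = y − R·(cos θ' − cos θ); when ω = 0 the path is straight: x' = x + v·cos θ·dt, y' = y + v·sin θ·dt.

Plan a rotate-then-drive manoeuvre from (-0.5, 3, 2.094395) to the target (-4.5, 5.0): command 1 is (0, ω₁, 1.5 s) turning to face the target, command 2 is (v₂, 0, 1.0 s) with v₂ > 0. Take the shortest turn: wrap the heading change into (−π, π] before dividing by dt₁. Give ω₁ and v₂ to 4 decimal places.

heading to target = atan2(5−3, -4.5−-0.5) = 2.6779
Δθ = wrap(2.6779 − 2.0944) = 0.5836; ω₁ = Δθ/dt₁ = 0.3890
distance = √((-4.5−-0.5)² + (5−3)²) = 4.4721; v₂ = distance/dt₂ = 4.4721

ω₁ = 0.3890, v₂ = 4.4721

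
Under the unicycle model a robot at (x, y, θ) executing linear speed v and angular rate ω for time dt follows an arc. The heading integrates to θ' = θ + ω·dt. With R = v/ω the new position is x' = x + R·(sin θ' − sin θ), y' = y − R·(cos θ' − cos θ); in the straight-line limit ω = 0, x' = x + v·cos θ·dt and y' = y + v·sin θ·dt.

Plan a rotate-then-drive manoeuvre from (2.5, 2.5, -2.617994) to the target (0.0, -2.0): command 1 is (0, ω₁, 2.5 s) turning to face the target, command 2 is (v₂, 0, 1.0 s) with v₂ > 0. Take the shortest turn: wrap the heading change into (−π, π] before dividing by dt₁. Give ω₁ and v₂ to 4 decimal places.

heading to target = atan2(-2−2.5, 0−2.5) = -2.0779
Δθ = wrap(-2.0779 − -2.6180) = 0.5401; ω₁ = Δθ/dt₁ = 0.2160
distance = √((0−2.5)² + (-2−2.5)²) = 5.1478; v₂ = distance/dt₂ = 5.1478

ω₁ = 0.2160, v₂ = 5.1478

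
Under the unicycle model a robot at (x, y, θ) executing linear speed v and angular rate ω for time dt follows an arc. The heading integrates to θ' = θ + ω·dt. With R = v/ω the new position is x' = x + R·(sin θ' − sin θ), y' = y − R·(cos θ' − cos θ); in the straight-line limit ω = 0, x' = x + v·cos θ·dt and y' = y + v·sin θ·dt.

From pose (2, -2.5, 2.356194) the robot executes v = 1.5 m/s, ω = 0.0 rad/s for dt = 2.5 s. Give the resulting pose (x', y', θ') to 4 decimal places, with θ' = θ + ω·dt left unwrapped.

θ' = 2.3562 + 0.0·2.5 = 2.3562
ω = 0 → straight: x' = 2 + 1.5·cos(2.3562)·2.5 = -0.6516
y' = -2.5 + 1.5·sin(2.3562)·2.5 = 0.1517

(-0.6516, 0.1517, 2.3562)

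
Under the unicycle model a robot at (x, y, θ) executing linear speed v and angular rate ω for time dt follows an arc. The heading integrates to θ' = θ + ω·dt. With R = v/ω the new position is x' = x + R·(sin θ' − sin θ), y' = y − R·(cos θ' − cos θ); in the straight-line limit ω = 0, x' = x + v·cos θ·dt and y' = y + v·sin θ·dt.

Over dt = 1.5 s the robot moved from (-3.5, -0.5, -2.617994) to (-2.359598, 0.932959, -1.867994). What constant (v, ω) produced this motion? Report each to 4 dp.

v = -1.2500, ω = 0.5000

Δθ = -1.867994 − -2.617994 = 0.750000
ω = Δθ/dt = 0.750000/1.5 = 0.5000
R = −Δy/(cos θ' − cos θ) = -2.5000
v = R·ω = -2.5000·0.5000 = -1.2500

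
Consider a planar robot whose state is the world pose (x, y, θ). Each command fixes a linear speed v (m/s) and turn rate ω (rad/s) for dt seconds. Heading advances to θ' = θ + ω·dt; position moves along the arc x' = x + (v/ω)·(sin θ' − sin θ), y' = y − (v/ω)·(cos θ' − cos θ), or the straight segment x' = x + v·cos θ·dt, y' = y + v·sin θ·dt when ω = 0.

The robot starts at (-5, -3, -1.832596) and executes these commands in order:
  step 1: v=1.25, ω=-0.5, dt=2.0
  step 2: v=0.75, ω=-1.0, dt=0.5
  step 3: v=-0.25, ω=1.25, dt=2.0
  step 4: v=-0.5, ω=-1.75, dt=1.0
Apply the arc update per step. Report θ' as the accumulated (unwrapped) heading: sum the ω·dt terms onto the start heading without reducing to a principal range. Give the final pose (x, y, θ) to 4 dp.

(-6.7793, -3.9910, -2.5826)

step 1: θ'=-2.8326 (R=-2.5000) → pose (-6.6546, -4.7345, -2.8326)
step 2: θ'=-3.3326 (R=-0.7500) → pose (-7.0250, -4.7564, -3.3326)
step 3: θ'=-0.8326 (R=-0.2000) → pose (-6.8391, -4.4255, -0.8326)
step 4: θ'=-2.5826 (R=0.2857) → pose (-6.7793, -3.9910, -2.5826)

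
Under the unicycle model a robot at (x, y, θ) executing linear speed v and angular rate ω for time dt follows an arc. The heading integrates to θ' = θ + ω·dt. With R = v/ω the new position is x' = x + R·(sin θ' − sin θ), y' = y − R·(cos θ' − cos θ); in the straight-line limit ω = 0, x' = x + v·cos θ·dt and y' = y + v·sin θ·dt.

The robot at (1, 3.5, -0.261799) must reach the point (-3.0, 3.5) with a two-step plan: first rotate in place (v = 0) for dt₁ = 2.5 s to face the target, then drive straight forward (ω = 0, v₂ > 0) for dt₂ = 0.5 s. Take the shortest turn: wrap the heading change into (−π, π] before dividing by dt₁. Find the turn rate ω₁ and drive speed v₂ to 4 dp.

heading to target = atan2(3.5−3.5, -3−1) = 3.1416
Δθ = wrap(3.1416 − -0.2618) = -2.8798; ω₁ = Δθ/dt₁ = -1.1519
distance = √((-3−1)² + (3.5−3.5)²) = 4.0000; v₂ = distance/dt₂ = 8.0000

ω₁ = -1.1519, v₂ = 8.0000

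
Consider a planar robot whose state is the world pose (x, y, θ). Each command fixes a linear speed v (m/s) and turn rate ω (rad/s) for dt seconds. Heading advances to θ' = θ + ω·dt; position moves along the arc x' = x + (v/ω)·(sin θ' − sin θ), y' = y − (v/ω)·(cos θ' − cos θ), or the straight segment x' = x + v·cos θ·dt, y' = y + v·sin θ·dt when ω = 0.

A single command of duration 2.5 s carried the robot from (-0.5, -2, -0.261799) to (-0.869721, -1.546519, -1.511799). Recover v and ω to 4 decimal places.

Δθ = -1.511799 − -0.261799 = -1.250000
ω = Δθ/dt = -1.250000/2.5 = -0.5000
R = −Δy/(cos θ' − cos θ) = 0.5000
v = R·ω = 0.5000·-0.5000 = -0.2500

v = -0.2500, ω = -0.5000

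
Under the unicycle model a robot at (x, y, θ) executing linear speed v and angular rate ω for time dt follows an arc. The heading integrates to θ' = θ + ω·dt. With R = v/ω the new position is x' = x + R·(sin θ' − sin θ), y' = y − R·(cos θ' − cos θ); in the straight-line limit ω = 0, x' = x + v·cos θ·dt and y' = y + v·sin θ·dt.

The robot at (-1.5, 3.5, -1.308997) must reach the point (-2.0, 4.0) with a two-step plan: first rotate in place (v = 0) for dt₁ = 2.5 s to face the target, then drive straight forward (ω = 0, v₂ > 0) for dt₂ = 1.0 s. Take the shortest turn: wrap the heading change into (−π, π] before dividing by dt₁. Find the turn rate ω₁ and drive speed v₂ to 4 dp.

ω₁ = -1.0472, v₂ = 0.7071

heading to target = atan2(4−3.5, -2−-1.5) = 2.3562
Δθ = wrap(2.3562 − -1.3090) = -2.6180; ω₁ = Δθ/dt₁ = -1.0472
distance = √((-2−-1.5)² + (4−3.5)²) = 0.7071; v₂ = distance/dt₂ = 0.7071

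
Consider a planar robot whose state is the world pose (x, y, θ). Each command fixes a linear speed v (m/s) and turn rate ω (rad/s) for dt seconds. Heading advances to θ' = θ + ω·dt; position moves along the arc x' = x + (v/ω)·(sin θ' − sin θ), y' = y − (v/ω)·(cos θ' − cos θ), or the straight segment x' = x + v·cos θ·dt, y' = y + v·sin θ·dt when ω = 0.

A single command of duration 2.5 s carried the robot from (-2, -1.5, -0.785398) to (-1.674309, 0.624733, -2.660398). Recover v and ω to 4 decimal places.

Δθ = -2.660398 − -0.785398 = -1.875000
ω = Δθ/dt = -1.875000/2.5 = -0.7500
R = −Δy/(cos θ' − cos θ) = 1.3333
v = R·ω = 1.3333·-0.7500 = -1.0000

v = -1.0000, ω = -0.7500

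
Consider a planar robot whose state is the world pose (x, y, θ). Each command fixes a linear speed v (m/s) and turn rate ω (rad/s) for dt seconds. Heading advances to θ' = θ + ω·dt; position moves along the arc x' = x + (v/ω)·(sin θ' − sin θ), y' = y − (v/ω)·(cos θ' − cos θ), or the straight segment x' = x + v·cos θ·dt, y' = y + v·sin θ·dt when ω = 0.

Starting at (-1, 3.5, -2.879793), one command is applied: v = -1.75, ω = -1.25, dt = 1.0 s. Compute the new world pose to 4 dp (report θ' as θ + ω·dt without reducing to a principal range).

(0.5314, 2.9180, -4.1298)

θ' = -2.8798 + -1.25·1.0 = -4.1298
R = v/ω = -1.75/-1.25 = 1.4000
x' = -1 + 1.4000·(sin -4.1298 − sin -2.8798) = 0.5314
y' = 3.5 − 1.4000·(cos -4.1298 − cos -2.8798) = 2.9180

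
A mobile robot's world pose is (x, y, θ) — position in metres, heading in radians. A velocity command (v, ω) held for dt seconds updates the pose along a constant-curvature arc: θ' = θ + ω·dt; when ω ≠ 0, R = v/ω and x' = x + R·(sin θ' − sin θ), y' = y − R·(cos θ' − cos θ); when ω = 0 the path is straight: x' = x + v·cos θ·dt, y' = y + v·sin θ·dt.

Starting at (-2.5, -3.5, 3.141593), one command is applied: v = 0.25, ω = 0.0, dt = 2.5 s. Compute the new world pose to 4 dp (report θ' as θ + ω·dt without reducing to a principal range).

θ' = 3.1416 + 0.0·2.5 = 3.1416
ω = 0 → straight: x' = -2.5 + 0.25·cos(3.1416)·2.5 = -3.1250
y' = -3.5 + 0.25·sin(3.1416)·2.5 = -3.5000

(-3.1250, -3.5000, 3.1416)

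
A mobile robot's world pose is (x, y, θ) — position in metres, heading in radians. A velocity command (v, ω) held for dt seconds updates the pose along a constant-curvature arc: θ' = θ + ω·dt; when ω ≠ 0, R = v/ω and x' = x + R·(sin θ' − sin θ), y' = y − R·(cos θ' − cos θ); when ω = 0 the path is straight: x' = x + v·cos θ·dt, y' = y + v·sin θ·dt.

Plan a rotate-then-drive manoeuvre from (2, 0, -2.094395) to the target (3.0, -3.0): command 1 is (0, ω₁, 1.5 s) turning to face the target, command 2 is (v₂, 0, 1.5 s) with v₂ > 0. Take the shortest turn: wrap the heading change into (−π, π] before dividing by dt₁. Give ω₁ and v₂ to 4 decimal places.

ω₁ = 0.5636, v₂ = 2.1082

heading to target = atan2(-3−0, 3−2) = -1.2490
Δθ = wrap(-1.2490 − -2.0944) = 0.8453; ω₁ = Δθ/dt₁ = 0.5636
distance = √((3−2)² + (-3−0)²) = 3.1623; v₂ = distance/dt₂ = 2.1082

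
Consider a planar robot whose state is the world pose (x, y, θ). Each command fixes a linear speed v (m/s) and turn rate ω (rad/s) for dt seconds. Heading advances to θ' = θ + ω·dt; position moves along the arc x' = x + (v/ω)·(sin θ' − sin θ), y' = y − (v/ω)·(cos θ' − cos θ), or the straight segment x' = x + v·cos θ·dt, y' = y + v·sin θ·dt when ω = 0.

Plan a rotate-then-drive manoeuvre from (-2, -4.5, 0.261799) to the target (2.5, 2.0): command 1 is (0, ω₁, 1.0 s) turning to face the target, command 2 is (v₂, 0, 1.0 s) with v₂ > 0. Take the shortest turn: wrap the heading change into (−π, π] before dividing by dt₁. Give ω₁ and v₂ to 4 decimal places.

ω₁ = 0.7035, v₂ = 7.9057

heading to target = atan2(2−-4.5, 2.5−-2) = 0.9653
Δθ = wrap(0.9653 − 0.2618) = 0.7035; ω₁ = Δθ/dt₁ = 0.7035
distance = √((2.5−-2)² + (2−-4.5)²) = 7.9057; v₂ = distance/dt₂ = 7.9057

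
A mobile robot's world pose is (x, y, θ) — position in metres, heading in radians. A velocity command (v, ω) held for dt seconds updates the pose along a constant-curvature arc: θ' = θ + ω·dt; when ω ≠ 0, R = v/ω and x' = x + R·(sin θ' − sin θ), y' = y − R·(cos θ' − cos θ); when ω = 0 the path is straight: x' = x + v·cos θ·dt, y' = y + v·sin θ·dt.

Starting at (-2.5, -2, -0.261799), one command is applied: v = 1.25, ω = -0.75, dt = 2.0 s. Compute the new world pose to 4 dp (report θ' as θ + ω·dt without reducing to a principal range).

θ' = -0.2618 + -0.75·2.0 = -1.7618
R = v/ω = 1.25/-0.75 = -1.6667
x' = -2.5 + -1.6667·(sin -1.7618 − sin -0.2618) = -1.2950
y' = -2 − -1.6667·(cos -1.7618 − cos -0.2618) = -3.9263

(-1.2950, -3.9263, -1.7618)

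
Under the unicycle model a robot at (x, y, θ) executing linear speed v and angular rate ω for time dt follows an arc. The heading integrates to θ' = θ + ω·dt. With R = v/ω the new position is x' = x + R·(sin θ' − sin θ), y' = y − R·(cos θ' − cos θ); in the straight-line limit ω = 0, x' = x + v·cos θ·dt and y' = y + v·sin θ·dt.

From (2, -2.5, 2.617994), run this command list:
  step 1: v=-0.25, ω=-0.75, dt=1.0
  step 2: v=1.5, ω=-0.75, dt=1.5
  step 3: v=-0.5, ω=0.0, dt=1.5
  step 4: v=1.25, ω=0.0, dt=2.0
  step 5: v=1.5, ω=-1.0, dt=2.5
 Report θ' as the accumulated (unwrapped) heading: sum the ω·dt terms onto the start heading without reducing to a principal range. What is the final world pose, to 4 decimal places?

(6.4890, -0.8310, -1.7570)

step 1: θ'=1.8680 (R=0.3333) → pose (2.1521, -2.6911, 1.8680)
step 2: θ'=0.7430 (R=-2.0000) → pose (2.7114, -0.6325, 0.7430)
step 3: θ'=0.7430 (straight) → pose (2.1590, -1.1399, 0.7430)
step 4: θ'=0.7430 (straight) → pose (4.0002, 0.5514, 0.7430)
step 5: θ'=-1.7570 (R=-1.5000) → pose (6.4890, -0.8310, -1.7570)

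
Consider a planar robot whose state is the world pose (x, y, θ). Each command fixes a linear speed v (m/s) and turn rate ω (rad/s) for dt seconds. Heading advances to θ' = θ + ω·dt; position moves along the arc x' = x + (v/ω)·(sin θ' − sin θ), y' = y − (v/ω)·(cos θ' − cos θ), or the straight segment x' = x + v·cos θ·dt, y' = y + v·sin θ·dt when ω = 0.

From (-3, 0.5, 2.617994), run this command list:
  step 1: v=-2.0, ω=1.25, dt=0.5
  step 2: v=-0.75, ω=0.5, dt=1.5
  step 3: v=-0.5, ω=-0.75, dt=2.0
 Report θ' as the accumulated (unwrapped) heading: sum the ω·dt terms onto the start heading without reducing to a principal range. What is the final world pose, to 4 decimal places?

step 1: θ'=3.2430 (R=-1.6000) → pose (-2.0380, 0.2939, 3.2430)
step 2: θ'=3.9930 (R=-1.5000) → pose (-1.0616, 0.7978, 3.9930)
step 3: θ'=2.4930 (R=0.6667) → pose (-0.1574, 0.8898, 2.4930)

(-0.1574, 0.8898, 2.4930)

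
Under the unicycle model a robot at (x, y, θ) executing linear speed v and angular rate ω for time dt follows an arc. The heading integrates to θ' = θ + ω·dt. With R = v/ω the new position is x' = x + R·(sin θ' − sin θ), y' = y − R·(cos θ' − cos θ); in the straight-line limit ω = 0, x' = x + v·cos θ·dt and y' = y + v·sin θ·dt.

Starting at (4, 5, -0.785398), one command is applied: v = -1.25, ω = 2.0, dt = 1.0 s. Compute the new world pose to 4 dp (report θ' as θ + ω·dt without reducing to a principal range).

θ' = -0.7854 + 2.0·1.0 = 1.2146
R = v/ω = -1.25/2.0 = -0.6250
x' = 4 + -0.6250·(sin 1.2146 − sin -0.7854) = 2.9723
y' = 5 − -0.6250·(cos 1.2146 − cos -0.7854) = 4.7760

(2.9723, 4.7760, 1.2146)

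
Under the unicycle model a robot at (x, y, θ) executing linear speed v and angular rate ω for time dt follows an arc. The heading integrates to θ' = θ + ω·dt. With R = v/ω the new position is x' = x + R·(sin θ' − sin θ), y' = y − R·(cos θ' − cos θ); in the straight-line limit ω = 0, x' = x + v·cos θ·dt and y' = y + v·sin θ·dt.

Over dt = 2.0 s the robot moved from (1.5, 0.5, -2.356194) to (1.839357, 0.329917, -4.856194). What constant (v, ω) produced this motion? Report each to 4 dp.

v = -0.2500, ω = -1.2500

Δθ = -4.856194 − -2.356194 = -2.500000
ω = Δθ/dt = -2.500000/2.0 = -1.2500
R = Δx/(sin θ' − sin θ) = 0.2000
v = R·ω = 0.2000·-1.2500 = -0.2500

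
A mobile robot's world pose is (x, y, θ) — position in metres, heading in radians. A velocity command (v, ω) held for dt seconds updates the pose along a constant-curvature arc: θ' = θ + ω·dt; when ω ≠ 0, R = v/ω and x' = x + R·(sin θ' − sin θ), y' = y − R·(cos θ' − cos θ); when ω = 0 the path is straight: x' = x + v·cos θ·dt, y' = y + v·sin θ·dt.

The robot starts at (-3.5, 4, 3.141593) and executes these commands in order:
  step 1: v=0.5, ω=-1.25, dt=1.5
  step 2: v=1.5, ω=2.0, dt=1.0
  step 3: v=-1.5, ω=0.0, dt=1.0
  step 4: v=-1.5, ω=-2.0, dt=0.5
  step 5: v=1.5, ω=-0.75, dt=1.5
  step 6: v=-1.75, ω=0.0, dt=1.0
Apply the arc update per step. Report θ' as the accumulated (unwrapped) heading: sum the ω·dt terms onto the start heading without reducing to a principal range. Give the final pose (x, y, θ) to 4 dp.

step 1: θ'=1.2666 (R=-0.4000) → pose (-3.8816, 4.5198, 1.2666)
step 2: θ'=3.2666 (R=0.7500) → pose (-4.6907, 5.4886, 3.2666)
step 3: θ'=3.2666 (straight) → pose (-3.2024, 5.6756, 3.2666)
step 4: θ'=2.2666 (R=0.7500) → pose (-2.5332, 5.4122, 2.2666)
step 5: θ'=1.1416 (R=-2.0000) → pose (-2.8168, 7.5265, 1.1416)
step 6: θ'=1.1416 (straight) → pose (-3.5450, 5.9352, 1.1416)

(-3.5450, 5.9352, 1.1416)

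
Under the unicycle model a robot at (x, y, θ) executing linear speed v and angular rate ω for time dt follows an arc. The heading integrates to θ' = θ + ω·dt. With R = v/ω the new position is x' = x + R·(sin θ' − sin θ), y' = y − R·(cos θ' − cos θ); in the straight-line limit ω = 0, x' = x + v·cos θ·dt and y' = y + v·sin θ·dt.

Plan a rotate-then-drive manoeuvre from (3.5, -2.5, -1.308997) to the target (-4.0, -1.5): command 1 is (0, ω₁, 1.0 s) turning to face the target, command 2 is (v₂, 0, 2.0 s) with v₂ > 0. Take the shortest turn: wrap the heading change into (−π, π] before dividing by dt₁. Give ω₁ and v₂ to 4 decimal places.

ω₁ = -1.9651, v₂ = 3.7832

heading to target = atan2(-1.5−-2.5, -4−3.5) = 3.0090
Δθ = wrap(3.0090 − -1.3090) = -1.9651; ω₁ = Δθ/dt₁ = -1.9651
distance = √((-4−3.5)² + (-1.5−-2.5)²) = 7.5664; v₂ = distance/dt₂ = 3.7832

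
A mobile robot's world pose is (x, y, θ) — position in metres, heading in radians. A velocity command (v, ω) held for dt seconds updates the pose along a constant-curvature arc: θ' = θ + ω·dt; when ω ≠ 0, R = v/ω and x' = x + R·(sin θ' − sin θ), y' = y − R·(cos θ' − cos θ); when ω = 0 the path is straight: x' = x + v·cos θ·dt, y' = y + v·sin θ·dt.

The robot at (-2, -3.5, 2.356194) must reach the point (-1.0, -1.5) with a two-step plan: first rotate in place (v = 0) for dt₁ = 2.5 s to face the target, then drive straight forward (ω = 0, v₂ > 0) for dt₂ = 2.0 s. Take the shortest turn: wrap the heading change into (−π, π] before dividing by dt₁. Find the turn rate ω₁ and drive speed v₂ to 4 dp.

heading to target = atan2(-1.5−-3.5, -1−-2) = 1.1071
Δθ = wrap(1.1071 − 2.3562) = -1.2490; ω₁ = Δθ/dt₁ = -0.4996
distance = √((-1−-2)² + (-1.5−-3.5)²) = 2.2361; v₂ = distance/dt₂ = 1.1180

ω₁ = -0.4996, v₂ = 1.1180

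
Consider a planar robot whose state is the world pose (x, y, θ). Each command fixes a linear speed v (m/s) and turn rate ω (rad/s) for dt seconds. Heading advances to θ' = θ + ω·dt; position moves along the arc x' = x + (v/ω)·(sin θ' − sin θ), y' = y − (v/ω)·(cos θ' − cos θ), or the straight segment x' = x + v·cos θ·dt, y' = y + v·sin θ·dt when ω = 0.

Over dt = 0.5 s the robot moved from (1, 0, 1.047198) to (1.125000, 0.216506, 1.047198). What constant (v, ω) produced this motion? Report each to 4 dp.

Δθ = 1.047198 − 1.047198 = 0.000000
ω = Δθ/dt = 0.000000/0.5 = 0.0000
ω = 0 → v = (Δx·cos θ + Δy·sin θ)/dt = 0.5000

v = 0.5000, ω = 0.0000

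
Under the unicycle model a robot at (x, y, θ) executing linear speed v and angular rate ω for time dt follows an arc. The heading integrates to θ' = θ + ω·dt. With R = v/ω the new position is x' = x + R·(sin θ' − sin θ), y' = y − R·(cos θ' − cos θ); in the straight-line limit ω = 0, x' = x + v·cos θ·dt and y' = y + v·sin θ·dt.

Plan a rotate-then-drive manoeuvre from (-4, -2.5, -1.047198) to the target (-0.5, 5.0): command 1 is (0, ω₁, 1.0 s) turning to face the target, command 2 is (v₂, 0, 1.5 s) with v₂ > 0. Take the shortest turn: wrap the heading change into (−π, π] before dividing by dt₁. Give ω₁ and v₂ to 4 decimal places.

ω₁ = 2.1814, v₂ = 5.5176

heading to target = atan2(5−-2.5, -0.5−-4) = 1.1342
Δθ = wrap(1.1342 − -1.0472) = 2.1814; ω₁ = Δθ/dt₁ = 2.1814
distance = √((-0.5−-4)² + (5−-2.5)²) = 8.2765; v₂ = distance/dt₂ = 5.5176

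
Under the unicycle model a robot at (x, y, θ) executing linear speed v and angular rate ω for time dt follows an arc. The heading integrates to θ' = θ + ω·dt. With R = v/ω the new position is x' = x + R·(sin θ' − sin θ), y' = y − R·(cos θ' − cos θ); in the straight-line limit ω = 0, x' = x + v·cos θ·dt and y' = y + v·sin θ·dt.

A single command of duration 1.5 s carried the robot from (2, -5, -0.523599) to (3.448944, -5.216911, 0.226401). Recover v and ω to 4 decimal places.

Δθ = 0.226401 − -0.523599 = 0.750000
ω = Δθ/dt = 0.750000/1.5 = 0.5000
R = Δx/(sin θ' − sin θ) = 2.0000
v = R·ω = 2.0000·0.5000 = 1.0000

v = 1.0000, ω = 0.5000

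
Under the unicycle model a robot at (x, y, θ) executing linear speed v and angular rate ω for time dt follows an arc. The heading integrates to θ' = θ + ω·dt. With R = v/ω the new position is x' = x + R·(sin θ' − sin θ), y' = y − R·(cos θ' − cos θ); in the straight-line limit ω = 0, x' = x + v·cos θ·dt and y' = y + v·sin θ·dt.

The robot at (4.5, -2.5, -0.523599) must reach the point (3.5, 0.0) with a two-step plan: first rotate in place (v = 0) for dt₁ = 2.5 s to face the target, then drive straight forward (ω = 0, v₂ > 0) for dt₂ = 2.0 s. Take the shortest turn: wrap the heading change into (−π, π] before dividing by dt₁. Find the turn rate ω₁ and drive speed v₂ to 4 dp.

heading to target = atan2(0−-2.5, 3.5−4.5) = 1.9513
Δθ = wrap(1.9513 − -0.5236) = 2.4749; ω₁ = Δθ/dt₁ = 0.9900
distance = √((3.5−4.5)² + (0−-2.5)²) = 2.6926; v₂ = distance/dt₂ = 1.3463

ω₁ = 0.9900, v₂ = 1.3463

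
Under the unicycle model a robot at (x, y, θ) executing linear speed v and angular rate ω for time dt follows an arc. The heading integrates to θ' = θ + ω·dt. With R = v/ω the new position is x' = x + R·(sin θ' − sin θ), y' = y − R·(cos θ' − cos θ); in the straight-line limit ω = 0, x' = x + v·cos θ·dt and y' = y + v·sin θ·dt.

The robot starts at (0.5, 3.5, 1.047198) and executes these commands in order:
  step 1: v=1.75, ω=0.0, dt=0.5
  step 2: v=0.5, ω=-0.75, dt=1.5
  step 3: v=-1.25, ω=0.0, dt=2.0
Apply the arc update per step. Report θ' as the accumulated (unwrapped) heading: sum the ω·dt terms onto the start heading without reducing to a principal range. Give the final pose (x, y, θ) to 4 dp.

(-0.9258, 4.7834, -0.0778)

step 1: θ'=1.0472 (straight) → pose (0.9375, 4.2578, 1.0472)
step 2: θ'=-0.0778 (R=-0.6667) → pose (1.5667, 4.5891, -0.0778)
step 3: θ'=-0.0778 (straight) → pose (-0.9258, 4.7834, -0.0778)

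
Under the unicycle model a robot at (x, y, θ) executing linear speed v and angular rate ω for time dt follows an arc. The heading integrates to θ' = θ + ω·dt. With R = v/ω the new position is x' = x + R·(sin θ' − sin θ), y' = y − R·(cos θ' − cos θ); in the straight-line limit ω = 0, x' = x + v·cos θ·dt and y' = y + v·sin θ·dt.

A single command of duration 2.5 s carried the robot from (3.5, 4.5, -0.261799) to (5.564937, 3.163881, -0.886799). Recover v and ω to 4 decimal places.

v = 1.0000, ω = -0.2500

Δθ = -0.886799 − -0.261799 = -0.625000
ω = Δθ/dt = -0.625000/2.5 = -0.2500
R = Δx/(sin θ' − sin θ) = -4.0000
v = R·ω = -4.0000·-0.2500 = 1.0000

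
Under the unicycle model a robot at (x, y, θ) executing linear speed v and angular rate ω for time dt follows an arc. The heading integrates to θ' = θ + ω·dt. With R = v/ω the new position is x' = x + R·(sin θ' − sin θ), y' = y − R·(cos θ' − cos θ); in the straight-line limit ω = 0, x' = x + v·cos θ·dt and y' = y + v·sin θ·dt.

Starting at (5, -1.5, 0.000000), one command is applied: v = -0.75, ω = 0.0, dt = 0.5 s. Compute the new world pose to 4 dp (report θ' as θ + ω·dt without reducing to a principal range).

(4.6250, -1.5000, 0.0000)

θ' = 0.0000 + 0.0·0.5 = 0.0000
ω = 0 → straight: x' = 5 + -0.75·cos(0.0000)·0.5 = 4.6250
y' = -1.5 + -0.75·sin(0.0000)·0.5 = -1.5000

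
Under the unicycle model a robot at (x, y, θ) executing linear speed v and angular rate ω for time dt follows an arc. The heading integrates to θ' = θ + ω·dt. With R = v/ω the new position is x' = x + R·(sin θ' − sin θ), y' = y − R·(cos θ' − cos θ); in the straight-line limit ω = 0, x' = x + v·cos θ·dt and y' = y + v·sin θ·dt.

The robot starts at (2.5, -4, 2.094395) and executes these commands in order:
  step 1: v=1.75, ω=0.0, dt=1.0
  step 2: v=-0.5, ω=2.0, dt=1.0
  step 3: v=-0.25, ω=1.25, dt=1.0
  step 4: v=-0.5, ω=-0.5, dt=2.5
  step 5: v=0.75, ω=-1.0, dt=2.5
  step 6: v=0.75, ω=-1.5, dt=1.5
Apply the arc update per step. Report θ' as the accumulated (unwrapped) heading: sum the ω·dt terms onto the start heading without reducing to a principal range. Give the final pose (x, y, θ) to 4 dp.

(1.4790, -0.2751, -0.6556)

step 1: θ'=2.0944 (straight) → pose (1.6250, -2.4845, 2.0944)
step 2: θ'=4.0944 (R=-0.2500) → pose (2.0453, -2.5043, 4.0944)
step 3: θ'=5.3444 (R=-0.2000) → pose (2.0436, -2.2703, 5.3444)
step 4: θ'=4.0944 (R=1.0000) → pose (2.0354, -1.1001, 4.0944)
step 5: θ'=1.5944 (R=-0.7500) → pose (0.6744, -0.6833, 1.5944)
step 6: θ'=-0.6556 (R=-0.5000) → pose (1.4790, -0.2751, -0.6556)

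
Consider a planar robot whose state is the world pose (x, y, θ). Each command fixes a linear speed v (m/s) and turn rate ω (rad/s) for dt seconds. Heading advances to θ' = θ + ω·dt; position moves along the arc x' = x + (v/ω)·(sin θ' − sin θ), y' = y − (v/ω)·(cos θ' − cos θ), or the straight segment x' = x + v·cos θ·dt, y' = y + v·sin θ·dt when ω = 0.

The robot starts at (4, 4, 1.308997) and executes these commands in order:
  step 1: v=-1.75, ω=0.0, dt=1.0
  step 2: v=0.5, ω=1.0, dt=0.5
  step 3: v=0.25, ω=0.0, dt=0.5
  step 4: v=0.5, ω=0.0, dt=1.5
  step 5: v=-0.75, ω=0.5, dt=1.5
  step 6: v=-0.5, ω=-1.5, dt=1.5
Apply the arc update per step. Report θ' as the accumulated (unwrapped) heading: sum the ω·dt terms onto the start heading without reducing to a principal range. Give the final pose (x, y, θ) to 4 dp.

step 1: θ'=1.3090 (straight) → pose (3.5471, 2.3096, 1.3090)
step 2: θ'=1.8090 (R=0.5000) → pose (3.5500, 2.5570, 1.8090)
step 3: θ'=1.8090 (straight) → pose (3.5205, 2.6785, 1.8090)
step 4: θ'=1.8090 (straight) → pose (3.3435, 3.4073, 1.8090)
step 5: θ'=2.5590 (R=-1.5000) → pose (3.9759, 2.5087, 2.5590)
step 6: θ'=0.3090 (R=0.3333) → pose (3.8939, 1.9128, 0.3090)

(3.8939, 1.9128, 0.3090)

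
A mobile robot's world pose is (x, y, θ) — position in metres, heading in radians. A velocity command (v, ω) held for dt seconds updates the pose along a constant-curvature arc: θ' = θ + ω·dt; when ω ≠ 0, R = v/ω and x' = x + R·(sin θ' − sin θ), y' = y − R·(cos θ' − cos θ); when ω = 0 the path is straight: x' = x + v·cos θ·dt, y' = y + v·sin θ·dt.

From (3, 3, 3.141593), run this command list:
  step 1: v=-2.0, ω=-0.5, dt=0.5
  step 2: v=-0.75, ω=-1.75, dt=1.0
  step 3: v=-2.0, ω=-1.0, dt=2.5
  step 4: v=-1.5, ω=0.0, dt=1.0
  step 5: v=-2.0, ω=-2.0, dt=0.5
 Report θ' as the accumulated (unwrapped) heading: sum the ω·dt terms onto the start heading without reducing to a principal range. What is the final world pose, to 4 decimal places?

step 1: θ'=2.8916 (R=4.0000) → pose (3.9896, 2.8757, 2.8916)
step 2: θ'=1.1416 (R=0.4286) → pose (4.2733, 2.2821, 1.1416)
step 3: θ'=-1.3584 (R=2.0000) → pose (0.4996, 2.6928, -1.3584)
step 4: θ'=-1.3584 (straight) → pose (0.1834, 4.1590, -1.3584)
step 5: θ'=-2.3584 (R=1.0000) → pose (0.4554, 5.0785, -2.3584)

(0.4554, 5.0785, -2.3584)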